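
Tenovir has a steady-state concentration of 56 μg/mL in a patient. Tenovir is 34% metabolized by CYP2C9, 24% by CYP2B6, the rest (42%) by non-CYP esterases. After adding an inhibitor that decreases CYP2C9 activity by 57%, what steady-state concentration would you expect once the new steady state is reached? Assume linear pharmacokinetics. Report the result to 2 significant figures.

The CYP2C9 pathway (34% of clearance) drops to 0.43× activity: 0.34 × 0.43 = 0.1462.
CYP2B6 (24%) and the residual 42% are unaffected.
Relative clearance = 0.1462 + 0.24 + 0.42 = 0.8062.
New steady-state concentration = baseline ÷ relative clearance = 56 / 0.8062 = 69 μg/mL.

69 μg/mL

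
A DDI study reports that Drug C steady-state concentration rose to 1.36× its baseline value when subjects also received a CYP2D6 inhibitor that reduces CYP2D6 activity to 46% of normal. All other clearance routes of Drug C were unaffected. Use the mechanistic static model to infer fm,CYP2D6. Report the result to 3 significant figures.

0.490

Let x = fm,CYP2D6. Because steady-state concentration ∝ 1/CL, relative clearance fell to 1/1.36 = 0.7353.
Only the CYP2D6 route changed, so 0.7353 = x·0.46 + (1 − x), giving x = 0.490.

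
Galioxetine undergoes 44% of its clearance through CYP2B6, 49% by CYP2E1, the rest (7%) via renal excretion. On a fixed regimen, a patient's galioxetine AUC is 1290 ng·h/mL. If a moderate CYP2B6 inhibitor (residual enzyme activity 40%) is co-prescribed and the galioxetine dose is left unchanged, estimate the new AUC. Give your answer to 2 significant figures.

1.8 × 10³ ng·h/mL

CYP2B6: 0.44 × 0.4 = 0.176
CYP2E1: 0.49 (unchanged)
Other: 0.07 (unchanged)
CL_new/CL_old = 0.176 + 0.49 + 0.07 = 0.736.
With dosing unchanged, AUC scales as 1/CL: 1290 / 0.736 = 1.8 × 10³ ng·h/mL.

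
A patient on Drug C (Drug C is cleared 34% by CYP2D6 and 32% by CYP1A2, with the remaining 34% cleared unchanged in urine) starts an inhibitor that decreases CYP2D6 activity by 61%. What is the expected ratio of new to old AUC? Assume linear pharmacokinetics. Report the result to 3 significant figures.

The CYP2D6 pathway (34% of clearance) drops to 0.39× activity: 0.34 × 0.39 = 0.1326.
CYP1A2 (32%) and the residual 34% are unaffected.
CL_new/CL_old = 0.1326 + 0.32 + 0.34 = 0.7926.
AUC ratio = CL_old/CL_new = 1 / 0.7926 = 1.26.

1.26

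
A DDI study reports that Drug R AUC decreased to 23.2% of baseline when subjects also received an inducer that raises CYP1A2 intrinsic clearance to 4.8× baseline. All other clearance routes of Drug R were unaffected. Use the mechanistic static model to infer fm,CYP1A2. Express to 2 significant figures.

Call the CYP1A2 fraction fm. After the interaction, CL_new/CL_old = fm × 4.8 + (1 − fm).
AUC ratio = 1 / (new CL fraction), so new CL fraction = 1 / 0.232 = 4.31.
fm × 4.8 + 1 − fm = 4.31  ⇒  fm × (4.8 − 1) = 3.31  ⇒  fm = 0.87.

0.87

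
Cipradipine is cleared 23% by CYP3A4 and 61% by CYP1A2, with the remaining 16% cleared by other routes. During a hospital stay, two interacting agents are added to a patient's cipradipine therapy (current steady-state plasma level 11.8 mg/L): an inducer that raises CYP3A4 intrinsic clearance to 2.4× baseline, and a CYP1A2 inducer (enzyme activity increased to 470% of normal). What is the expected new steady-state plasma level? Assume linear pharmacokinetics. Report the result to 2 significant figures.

CYP3A4: 0.23 × 2.4 = 0.552
CYP1A2: 0.61 × 4.7 = 2.867
Other: 0.16 (unchanged)
Relative clearance = 0.552 + 2.867 + 0.16 = 3.579.
Dividing the baseline by the relative clearance: 11.8 / 3.579 = 3.3 mg/L.

3.3 mg/L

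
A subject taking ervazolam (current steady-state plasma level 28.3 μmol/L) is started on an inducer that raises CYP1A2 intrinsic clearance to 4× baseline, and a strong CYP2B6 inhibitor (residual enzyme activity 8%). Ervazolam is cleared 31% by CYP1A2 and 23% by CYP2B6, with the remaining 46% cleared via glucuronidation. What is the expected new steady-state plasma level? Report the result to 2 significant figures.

The CYP1A2 pathway (31% of clearance) increases to 4× activity: 0.31 × 4 = 1.24.
The CYP2B6 pathway (23% of clearance) drops to 0.08× activity: 0.23 × 0.08 = 0.0184.
Non-CYP routes (46%) are unchanged.
New clearance relative to baseline: 1.24 + 0.0184 + 0.46 = 1.7184.
Steady-state plasma level ∝ 1/CL: new value = 28.3 / 1.7184 = 16 μmol/L.

16 μmol/L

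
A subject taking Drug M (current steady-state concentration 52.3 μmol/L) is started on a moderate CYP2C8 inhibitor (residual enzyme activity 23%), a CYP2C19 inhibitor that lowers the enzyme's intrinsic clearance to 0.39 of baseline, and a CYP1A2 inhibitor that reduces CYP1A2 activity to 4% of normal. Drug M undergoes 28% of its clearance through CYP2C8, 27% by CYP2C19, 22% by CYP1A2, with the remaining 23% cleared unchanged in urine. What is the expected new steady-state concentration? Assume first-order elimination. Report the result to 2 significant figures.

CYP2C8: 0.28 × 0.23 = 0.0644
CYP2C19: 0.27 × 0.39 = 0.1053
CYP1A2: 0.22 × 0.04 = 0.0088
Other: 0.23 (unchanged)
New clearance relative to baseline: 0.0644 + 0.1053 + 0.0088 + 0.23 = 0.4085.
Steady-state concentration ∝ 1/CL: new value = 52.3 / 0.4085 = 1.3 × 10² μmol/L.

1.3 × 10² μmol/L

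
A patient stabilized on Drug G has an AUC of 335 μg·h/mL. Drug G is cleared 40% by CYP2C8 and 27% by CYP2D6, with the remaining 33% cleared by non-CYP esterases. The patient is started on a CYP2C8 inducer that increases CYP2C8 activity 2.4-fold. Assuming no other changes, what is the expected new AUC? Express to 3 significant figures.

215 μg·h/mL

CYP2C8: 0.4 × 2.4 = 0.96
CYP2D6: 0.27 (unchanged)
Other: 0.33 (unchanged)
Relative clearance = 0.96 + 0.27 + 0.33 = 1.56.
AUC ∝ 1/CL, so new value = 335 / 1.56 = 215 μg·h/mL.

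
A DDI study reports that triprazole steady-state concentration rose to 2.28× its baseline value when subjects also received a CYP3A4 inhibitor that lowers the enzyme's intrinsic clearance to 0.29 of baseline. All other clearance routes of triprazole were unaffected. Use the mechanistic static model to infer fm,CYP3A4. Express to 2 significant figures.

Let x = fm,CYP3A4. Because steady-state concentration ∝ 1/CL, relative clearance fell to 1/2.28 = 0.4386.
Only the CYP3A4 route changed, so 0.4386 = x·0.29 + (1 − x), giving x = 0.79.

0.79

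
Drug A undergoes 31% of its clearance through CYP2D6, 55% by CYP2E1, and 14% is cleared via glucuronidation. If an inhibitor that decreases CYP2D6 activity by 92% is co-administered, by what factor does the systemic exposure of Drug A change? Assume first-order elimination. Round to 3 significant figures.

The CYP2D6 pathway (31% of clearance) drops to 0.08× activity: 0.31 × 0.08 = 0.0248.
CYP2E1 (55%) and the residual 14% are unaffected.
Relative clearance = 0.0248 + 0.55 + 0.14 = 0.7148.
Systemic exposure ratio = CL_old/CL_new = 1 / 0.7148 = 1.40.

1.40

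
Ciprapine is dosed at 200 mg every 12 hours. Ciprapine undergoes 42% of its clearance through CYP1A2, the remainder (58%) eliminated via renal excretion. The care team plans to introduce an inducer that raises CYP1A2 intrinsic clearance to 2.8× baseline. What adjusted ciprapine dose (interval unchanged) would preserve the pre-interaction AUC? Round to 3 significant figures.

351 mg

The CYP1A2 pathway (42% of clearance) increases to 2.8× activity: 0.42 × 2.8 = 1.176.
Non-CYP routes (58%) are unchanged.
CL_new/CL_old = 1.176 + 0.58 = 1.756.
Css,avg = (dose rate)/CL, so holding Css fixed requires dose ∝ CL: 200 × 1.756 = 351 mg.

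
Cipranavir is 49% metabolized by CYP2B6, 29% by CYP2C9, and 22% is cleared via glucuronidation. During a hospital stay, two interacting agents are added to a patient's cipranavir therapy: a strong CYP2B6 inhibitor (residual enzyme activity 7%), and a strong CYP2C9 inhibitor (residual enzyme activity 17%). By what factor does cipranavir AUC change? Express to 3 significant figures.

CYP2B6: 0.49 × 0.07 = 0.0343
CYP2C9: 0.29 × 0.17 = 0.0493
Other: 0.22 (unchanged)
New clearance relative to baseline: 0.0343 + 0.0493 + 0.22 = 0.3036.
Net AUC ratio = 1 / 0.3036 = 3.29.

3.29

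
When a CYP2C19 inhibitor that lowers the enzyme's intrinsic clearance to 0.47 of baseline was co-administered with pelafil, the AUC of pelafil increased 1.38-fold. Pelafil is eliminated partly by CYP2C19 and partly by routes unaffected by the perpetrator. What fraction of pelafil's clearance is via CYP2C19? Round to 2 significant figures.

0.52

Let x = fm,CYP2C19. Because AUC ∝ 1/CL, relative clearance fell to 1/1.38 = 0.7246.
Only the CYP2C19 route changed, so 0.7246 = x·0.47 + (1 − x), giving x = 0.52.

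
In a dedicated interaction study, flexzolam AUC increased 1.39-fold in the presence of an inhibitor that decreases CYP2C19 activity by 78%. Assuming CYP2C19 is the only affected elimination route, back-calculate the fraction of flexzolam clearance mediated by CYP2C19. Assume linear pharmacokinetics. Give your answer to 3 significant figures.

0.360

CL'/CL = 1 / 1.39 = 0.7194
0.22·fm + (1 − fm) = 0.7194
fm = (0.7194 − 1) / (0.22 − 1) = 0.360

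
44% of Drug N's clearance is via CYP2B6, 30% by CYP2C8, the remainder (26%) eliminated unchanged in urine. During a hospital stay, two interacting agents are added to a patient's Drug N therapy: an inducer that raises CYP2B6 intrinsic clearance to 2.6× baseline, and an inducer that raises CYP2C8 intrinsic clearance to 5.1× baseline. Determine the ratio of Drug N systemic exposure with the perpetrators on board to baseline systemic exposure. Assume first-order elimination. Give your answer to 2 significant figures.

0.34

The CYP2B6 pathway (44% of clearance) increases to 2.6× activity: 0.44 × 2.6 = 1.144.
The CYP2C8 pathway (30% of clearance) is boosted to 5.1× activity: 0.3 × 5.1 = 1.53.
The remaining 26% of clearance is unaffected.
Relative clearance = 1.144 + 1.53 + 0.26 = 2.934.
Systemic exposure ∝ 1/CL: fold-change = 1 / 2.934 = 0.34.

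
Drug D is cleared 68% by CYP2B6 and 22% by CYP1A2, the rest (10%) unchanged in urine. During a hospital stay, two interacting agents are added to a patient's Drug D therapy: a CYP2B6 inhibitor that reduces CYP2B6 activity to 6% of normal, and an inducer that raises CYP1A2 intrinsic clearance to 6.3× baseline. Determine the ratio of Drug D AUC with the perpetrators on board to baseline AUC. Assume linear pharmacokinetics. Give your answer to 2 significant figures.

0.65

The CYP2B6 pathway (68% of clearance) drops to 0.06× activity: 0.68 × 0.06 = 0.0408.
The CYP1A2 pathway (22% of clearance) rises to 6.3× activity: 0.22 × 6.3 = 1.386.
The remaining 10% of clearance is unaffected.
CL_new/CL_old = 0.0408 + 1.386 + 0.1 = 1.5268.
Net AUC ratio = 1 / 1.5268 = 0.65.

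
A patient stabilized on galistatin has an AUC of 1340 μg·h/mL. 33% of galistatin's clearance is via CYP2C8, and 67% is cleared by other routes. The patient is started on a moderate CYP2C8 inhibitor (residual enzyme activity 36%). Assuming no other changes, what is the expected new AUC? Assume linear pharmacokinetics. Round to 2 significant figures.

1.7 × 10³ μg·h/mL

The CYP2C8 pathway (33% of clearance) drops to 0.36× activity: 0.33 × 0.36 = 0.1188.
Non-CYP routes (67%) are unchanged.
CL_new/CL_old = 0.1188 + 0.67 = 0.7888.
AUC ∝ 1/CL, so new value = 1340 / 0.7888 = 1.7 × 10³ μg·h/mL.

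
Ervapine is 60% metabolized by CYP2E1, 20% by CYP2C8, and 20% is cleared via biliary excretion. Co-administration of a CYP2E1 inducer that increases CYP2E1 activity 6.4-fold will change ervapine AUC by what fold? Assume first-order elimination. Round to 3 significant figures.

0.236

The CYP2E1 pathway (60% of clearance) increases to 6.4× activity: 0.6 × 6.4 = 3.84.
CYP2C8 (20%) and the residual 20% are unaffected.
New clearance relative to baseline: 3.84 + 0.2 + 0.2 = 4.24.
Since AUC ∝ 1/CL, the ratio is 1 / 4.24 = 0.236.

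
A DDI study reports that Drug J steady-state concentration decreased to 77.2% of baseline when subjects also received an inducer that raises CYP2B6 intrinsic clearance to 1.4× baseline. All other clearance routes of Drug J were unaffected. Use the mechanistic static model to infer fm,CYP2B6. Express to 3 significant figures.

0.738

Let fm be the CYP2B6 fraction. New clearance relative to baseline = fm × 1.4 + (1 − fm).
Steady-state concentration ratio = 1 / (new CL fraction), so new CL fraction = 1 / 0.772 = 1.295.
fm × 1.4 + 1 − fm = 1.295  ⇒  fm × (1.4 − 1) = 0.2953  ⇒  fm = 0.738.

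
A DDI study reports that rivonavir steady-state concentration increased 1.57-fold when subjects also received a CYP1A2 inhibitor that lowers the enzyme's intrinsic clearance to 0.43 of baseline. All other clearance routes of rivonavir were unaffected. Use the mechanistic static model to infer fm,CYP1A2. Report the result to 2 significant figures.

CL'/CL = 1 / 1.57 = 0.6369
0.43·fm + (1 − fm) = 0.6369
fm = (0.6369 − 1) / (0.43 − 1) = 0.64

0.64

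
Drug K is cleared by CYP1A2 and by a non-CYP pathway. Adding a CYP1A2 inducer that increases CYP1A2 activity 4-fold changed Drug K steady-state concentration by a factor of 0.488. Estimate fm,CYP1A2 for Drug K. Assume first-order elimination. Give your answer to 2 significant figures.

Let fm be the CYP1A2 fraction. New clearance relative to baseline = fm × 4 + (1 − fm).
Steady-state concentration ratio = 1 / (new CL fraction), so new CL fraction = 1 / 0.488 = 2.049.
fm × 4 + 1 − fm = 2.049  ⇒  fm × (4 − 1) = 1.049  ⇒  fm = 0.35.

0.35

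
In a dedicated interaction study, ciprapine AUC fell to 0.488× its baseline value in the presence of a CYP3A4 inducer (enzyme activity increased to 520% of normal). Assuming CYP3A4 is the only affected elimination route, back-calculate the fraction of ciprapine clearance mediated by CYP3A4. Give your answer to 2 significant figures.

0.25

Let fm be the CYP3A4 fraction. New clearance relative to baseline = fm × 5.2 + (1 − fm).
AUC ratio = 1 / (new CL fraction), so new CL fraction = 1 / 0.488 = 2.049.
fm × 5.2 + 1 − fm = 2.049  ⇒  fm × (5.2 − 1) = 1.049  ⇒  fm = 0.25.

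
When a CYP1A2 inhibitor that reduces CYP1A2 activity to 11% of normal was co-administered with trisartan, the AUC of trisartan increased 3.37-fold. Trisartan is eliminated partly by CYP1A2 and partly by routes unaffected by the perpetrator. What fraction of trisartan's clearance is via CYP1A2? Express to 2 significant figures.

Write x for the fraction cleared via CYP1A2. The observed AUC change means clearance fell to 1/3.37 = 0.2967 of baseline.
Only the CYP1A2 route changed, so 0.2967 = x·0.11 + (1 − x), giving x = 0.79.

0.79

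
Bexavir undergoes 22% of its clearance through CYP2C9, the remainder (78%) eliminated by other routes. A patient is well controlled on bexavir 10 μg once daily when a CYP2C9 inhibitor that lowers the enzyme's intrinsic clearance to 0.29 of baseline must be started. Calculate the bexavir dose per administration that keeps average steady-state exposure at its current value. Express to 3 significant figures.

8.44 μg

The CYP2C9 pathway (22% of clearance) is reduced to 0.29× activity: 0.22 × 0.29 = 0.0638.
Non-CYP routes (78%) are unchanged.
New clearance relative to baseline: 0.0638 + 0.78 = 0.8438.
Css,avg = (dose rate)/CL, so holding Css fixed requires dose ∝ CL: 10 × 0.8438 = 8.44 μg.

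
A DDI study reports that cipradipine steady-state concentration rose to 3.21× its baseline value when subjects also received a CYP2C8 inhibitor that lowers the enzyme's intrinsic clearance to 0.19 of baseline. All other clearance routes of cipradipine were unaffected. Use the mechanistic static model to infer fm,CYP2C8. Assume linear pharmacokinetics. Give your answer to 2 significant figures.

0.85

Write x for the fraction cleared via CYP2C8. The observed steady-state concentration change means clearance fell to 1/3.21 = 0.3115 of baseline.
Setting x·0.19 + (1 − x) = 0.3115 and solving: x = (0.3115 − 1)/(0.19 − 1) = 0.85.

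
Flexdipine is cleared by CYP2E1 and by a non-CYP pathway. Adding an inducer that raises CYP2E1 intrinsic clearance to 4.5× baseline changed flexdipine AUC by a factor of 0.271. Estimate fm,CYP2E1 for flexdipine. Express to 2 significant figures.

0.77

Write x for the fraction cleared via CYP2E1. The observed AUC change means clearance rose to 1/0.271 = 3.69 of baseline.
Only the CYP2E1 route changed, so 3.69 = x·4.5 + (1 − x), giving x = 0.77.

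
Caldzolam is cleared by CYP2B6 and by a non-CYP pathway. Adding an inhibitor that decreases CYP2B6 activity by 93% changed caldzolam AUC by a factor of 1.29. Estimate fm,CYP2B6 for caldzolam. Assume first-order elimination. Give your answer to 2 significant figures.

0.24

Write x for the fraction cleared via CYP2B6. The observed AUC change means clearance fell to 1/1.29 = 0.7752 of baseline.
Setting x·0.07 + (1 − x) = 0.7752 and solving: x = (0.7752 − 1)/(0.07 − 1) = 0.24.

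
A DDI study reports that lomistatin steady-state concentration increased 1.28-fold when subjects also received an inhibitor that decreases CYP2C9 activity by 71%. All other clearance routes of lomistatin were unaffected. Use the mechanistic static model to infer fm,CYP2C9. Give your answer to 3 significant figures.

Let x = fm,CYP2C9. Because steady-state concentration ∝ 1/CL, relative clearance fell to 1/1.28 = 0.7812.
Only the CYP2C9 route changed, so 0.7812 = x·0.29 + (1 − x), giving x = 0.308.

0.308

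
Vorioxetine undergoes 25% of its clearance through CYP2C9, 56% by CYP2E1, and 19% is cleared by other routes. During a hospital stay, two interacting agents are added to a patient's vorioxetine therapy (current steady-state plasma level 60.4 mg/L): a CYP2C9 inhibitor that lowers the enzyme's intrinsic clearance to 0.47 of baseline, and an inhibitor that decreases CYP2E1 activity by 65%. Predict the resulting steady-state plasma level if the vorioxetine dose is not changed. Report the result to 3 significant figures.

CYP2C9: 0.25 × 0.47 = 0.1175
CYP2E1: 0.56 × 0.35 = 0.196
Other: 0.19 (unchanged)
Relative clearance = 0.1175 + 0.196 + 0.19 = 0.5035.
Dividing the baseline by the relative clearance: 60.4 / 0.5035 = 120 mg/L.

120 mg/L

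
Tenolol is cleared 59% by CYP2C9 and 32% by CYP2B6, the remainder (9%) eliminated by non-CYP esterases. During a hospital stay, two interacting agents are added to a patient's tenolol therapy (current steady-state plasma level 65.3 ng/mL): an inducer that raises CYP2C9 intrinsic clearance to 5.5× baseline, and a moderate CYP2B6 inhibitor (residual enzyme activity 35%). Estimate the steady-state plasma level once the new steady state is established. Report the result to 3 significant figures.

CYP2C9: 0.59 × 5.5 = 3.245
CYP2B6: 0.32 × 0.35 = 0.112
Other: 0.09 (unchanged)
CL_new/CL_old = 3.245 + 0.112 + 0.09 = 3.447.
Steady-state plasma level ∝ 1/CL: new value = 65.3 / 3.447 = 18.9 ng/mL.

18.9 ng/mL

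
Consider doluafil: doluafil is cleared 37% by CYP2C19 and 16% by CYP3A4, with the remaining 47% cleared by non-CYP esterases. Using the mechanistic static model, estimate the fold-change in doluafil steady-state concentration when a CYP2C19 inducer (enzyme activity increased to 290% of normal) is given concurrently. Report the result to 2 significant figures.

0.59

CYP2C19: 0.37 × 2.9 = 1.073
CYP3A4: 0.16 (unchanged)
Other: 0.47 (unchanged)
Relative clearance = 1.073 + 0.16 + 0.47 = 1.703.
Steady-state concentration is inversely proportional to clearance, so the fold-change is 1 / 1.703 = 0.59.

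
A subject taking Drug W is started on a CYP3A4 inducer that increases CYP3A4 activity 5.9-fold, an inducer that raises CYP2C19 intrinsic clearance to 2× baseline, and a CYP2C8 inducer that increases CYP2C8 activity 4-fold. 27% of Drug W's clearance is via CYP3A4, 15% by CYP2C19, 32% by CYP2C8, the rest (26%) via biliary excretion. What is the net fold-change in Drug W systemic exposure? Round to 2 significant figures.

The CYP3A4 pathway (27% of clearance) increases to 5.9× activity: 0.27 × 5.9 = 1.593.
The CYP2C19 pathway (15% of clearance) rises to 2× activity: 0.15 × 2 = 0.3.
The CYP2C8 pathway (32% of clearance) increases to 4× activity: 0.32 × 4 = 1.28.
Non-CYP routes (26%) are unchanged.
New clearance relative to baseline: 1.593 + 0.3 + 1.28 + 0.26 = 3.433.
Systemic exposure ∝ 1/CL: fold-change = 1 / 3.433 = 0.29.

0.29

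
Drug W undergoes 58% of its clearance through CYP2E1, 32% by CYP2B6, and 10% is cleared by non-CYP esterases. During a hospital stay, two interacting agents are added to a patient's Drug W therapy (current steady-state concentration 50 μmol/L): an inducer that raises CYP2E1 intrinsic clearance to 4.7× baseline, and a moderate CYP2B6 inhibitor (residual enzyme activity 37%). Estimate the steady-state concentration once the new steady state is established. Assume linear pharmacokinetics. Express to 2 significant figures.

17 μmol/L

The CYP2E1 pathway (58% of clearance) is boosted to 4.7× activity: 0.58 × 4.7 = 2.726.
The CYP2B6 pathway (32% of clearance) drops to 0.37× activity: 0.32 × 0.37 = 0.1184.
The remaining 10% of clearance is unaffected.
Relative clearance = 2.726 + 0.1184 + 0.1 = 2.9444.
Dividing the baseline by the relative clearance: 50 / 2.9444 = 17 μmol/L.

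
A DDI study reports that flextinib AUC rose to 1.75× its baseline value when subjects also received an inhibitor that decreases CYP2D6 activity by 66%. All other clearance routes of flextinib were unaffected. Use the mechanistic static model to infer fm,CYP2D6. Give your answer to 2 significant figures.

0.65

Write x for the fraction cleared via CYP2D6. The observed AUC change means clearance fell to 1/1.75 = 0.5714 of baseline.
Setting x·0.34 + (1 − x) = 0.5714 and solving: x = (0.5714 − 1)/(0.34 − 1) = 0.65.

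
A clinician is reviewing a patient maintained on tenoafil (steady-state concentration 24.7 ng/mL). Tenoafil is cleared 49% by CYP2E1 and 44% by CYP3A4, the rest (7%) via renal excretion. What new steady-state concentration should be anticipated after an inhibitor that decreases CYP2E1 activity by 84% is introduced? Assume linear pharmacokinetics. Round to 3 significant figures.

42.0 ng/mL

CYP2E1: 0.49 × 0.16 = 0.0784
CYP3A4: 0.44 (unchanged)
Other: 0.07 (unchanged)
New clearance relative to baseline: 0.0784 + 0.44 + 0.07 = 0.5884.
New steady-state concentration = baseline ÷ relative clearance = 24.7 / 0.5884 = 42.0 ng/mL.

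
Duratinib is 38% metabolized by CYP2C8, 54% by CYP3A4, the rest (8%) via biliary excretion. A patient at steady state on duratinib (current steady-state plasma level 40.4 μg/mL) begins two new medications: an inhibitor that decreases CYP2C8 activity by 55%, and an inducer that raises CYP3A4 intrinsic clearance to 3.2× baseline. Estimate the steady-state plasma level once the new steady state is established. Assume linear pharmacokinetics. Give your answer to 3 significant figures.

The CYP2C8 pathway (38% of clearance) drops to 0.45× activity: 0.38 × 0.45 = 0.171.
The CYP3A4 pathway (54% of clearance) rises to 3.2× activity: 0.54 × 3.2 = 1.728.
Non-CYP routes (8%) are unchanged.
Relative clearance = 0.171 + 1.728 + 0.08 = 1.979.
Dividing the baseline by the relative clearance: 40.4 / 1.979 = 20.4 μg/mL.

20.4 μg/mL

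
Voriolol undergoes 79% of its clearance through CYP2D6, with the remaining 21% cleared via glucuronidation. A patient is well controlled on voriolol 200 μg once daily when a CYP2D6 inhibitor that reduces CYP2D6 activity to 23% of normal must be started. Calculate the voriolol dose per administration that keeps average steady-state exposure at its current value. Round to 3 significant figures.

The CYP2D6 pathway (79% of clearance) is reduced to 0.23× activity: 0.79 × 0.23 = 0.1817.
The remaining 21% of clearance is unaffected.
New clearance relative to baseline: 0.1817 + 0.21 = 0.3917.
To maintain the same steady-state level, dose must scale with clearance: new dose = 200 × 0.3917 = 78.3 μg.

78.3 μg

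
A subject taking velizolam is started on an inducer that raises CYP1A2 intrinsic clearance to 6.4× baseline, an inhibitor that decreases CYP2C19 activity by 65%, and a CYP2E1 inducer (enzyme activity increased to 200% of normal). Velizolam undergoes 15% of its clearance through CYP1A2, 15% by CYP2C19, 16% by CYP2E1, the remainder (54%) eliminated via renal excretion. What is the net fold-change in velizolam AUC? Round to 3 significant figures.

0.534

CYP1A2: 0.15 × 6.4 = 0.96
CYP2C19: 0.15 × 0.35 = 0.0525
CYP2E1: 0.16 × 2 = 0.32
Other: 0.54 (unchanged)
New clearance relative to baseline: 0.96 + 0.0525 + 0.32 + 0.54 = 1.8725.
AUC ∝ 1/CL: fold-change = 1 / 1.8725 = 0.534.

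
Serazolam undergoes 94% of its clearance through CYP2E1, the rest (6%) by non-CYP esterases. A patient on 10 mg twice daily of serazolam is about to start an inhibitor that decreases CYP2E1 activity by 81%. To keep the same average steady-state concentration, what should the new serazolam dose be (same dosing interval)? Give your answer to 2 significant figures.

2.4 mg

CYP2E1: 0.94 × 0.19 = 0.1786
Other: 0.06 (unchanged)
New clearance relative to baseline: 0.1786 + 0.06 = 0.2386.
Exposure is unchanged when dose changes in proportion to clearance. New dose = 10 mg × 0.2386 = 2.4 mg.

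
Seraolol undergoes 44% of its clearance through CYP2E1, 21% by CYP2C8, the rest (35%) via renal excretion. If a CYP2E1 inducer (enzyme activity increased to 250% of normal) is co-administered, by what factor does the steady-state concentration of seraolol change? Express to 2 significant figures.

0.60

The CYP2E1 pathway (44% of clearance) rises to 2.5× activity: 0.44 × 2.5 = 1.1.
CYP2C8 (21%) and the residual 35% are unaffected.
New clearance relative to baseline: 1.1 + 0.21 + 0.35 = 1.66.
Steady-state concentration is inversely proportional to clearance, so the fold-change is 1 / 1.66 = 0.60.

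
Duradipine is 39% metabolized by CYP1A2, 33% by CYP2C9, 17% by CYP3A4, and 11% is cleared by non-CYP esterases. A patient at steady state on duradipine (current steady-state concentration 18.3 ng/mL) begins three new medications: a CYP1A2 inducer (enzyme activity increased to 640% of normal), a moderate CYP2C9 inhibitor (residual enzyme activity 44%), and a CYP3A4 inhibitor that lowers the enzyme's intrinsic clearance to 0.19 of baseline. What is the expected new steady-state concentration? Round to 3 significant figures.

CYP1A2: 0.39 × 6.4 = 2.496
CYP2C9: 0.33 × 0.44 = 0.1452
CYP3A4: 0.17 × 0.19 = 0.0323
Other: 0.11 (unchanged)
Relative clearance = 2.496 + 0.1452 + 0.0323 + 0.11 = 2.7835.
Steady-state concentration ∝ 1/CL: new value = 18.3 / 2.7835 = 6.57 ng/mL.

6.57 ng/mL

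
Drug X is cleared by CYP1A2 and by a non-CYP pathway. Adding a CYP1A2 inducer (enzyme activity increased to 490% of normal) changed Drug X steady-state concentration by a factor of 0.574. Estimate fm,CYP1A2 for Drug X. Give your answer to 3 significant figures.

0.190

CL'/CL = 1 / 0.574 = 1.742
4.9·fm + (1 − fm) = 1.742
fm = (1.742 − 1) / (4.9 − 1) = 0.190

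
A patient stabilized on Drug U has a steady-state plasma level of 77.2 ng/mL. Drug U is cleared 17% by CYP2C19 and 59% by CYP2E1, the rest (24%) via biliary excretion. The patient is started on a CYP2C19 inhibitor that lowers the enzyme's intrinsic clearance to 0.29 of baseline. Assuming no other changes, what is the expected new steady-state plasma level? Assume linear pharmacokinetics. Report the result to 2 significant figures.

The CYP2C19 pathway (17% of clearance) drops to 0.29× activity: 0.17 × 0.29 = 0.0493.
CYP2E1 (59%) and the residual 24% are unaffected.
New clearance relative to baseline: 0.0493 + 0.59 + 0.24 = 0.8793.
With dosing unchanged, steady-state plasma level scales as 1/CL: 77.2 / 0.8793 = 88 ng/mL.

88 ng/mL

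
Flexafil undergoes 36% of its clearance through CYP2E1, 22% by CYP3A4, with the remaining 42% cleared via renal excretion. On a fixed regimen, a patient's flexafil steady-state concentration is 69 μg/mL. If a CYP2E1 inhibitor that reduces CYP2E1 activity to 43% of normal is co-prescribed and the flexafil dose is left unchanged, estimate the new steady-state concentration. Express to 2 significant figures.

CYP2E1: 0.36 × 0.43 = 0.1548
CYP3A4: 0.22 (unchanged)
Other: 0.42 (unchanged)
Relative clearance = 0.1548 + 0.22 + 0.42 = 0.7948.
With dosing unchanged, steady-state concentration scales as 1/CL: 69 / 0.7948 = 87 μg/mL.

87 μg/mL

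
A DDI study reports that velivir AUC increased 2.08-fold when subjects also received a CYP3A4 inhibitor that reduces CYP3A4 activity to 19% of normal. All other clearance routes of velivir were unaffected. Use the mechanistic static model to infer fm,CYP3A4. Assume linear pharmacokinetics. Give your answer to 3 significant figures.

0.641

Let x = fm,CYP3A4. Because AUC ∝ 1/CL, relative clearance fell to 1/2.08 = 0.4808.
Only the CYP3A4 route changed, so 0.4808 = x·0.19 + (1 − x), giving x = 0.641.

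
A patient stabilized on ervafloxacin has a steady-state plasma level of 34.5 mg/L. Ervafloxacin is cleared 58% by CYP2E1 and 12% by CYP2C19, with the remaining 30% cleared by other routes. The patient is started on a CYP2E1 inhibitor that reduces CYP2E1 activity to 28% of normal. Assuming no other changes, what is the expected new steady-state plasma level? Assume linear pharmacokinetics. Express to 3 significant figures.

The CYP2E1 pathway (58% of clearance) is reduced to 0.28× activity: 0.58 × 0.28 = 0.1624.
CYP2C19 (12%) and the residual 30% are unaffected.
New clearance relative to baseline: 0.1624 + 0.12 + 0.3 = 0.5824.
Steady-state plasma level ∝ 1/CL, so new value = 34.5 / 0.5824 = 59.2 mg/L.

59.2 mg/L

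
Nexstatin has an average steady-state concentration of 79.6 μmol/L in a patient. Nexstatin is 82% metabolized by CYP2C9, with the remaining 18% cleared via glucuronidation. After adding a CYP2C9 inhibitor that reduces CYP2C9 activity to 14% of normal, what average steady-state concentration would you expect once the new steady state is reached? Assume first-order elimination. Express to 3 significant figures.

The CYP2C9 pathway (82% of clearance) drops to 0.14× activity: 0.82 × 0.14 = 0.1148.
Non-CYP routes (18%) are unchanged.
Relative clearance = 0.1148 + 0.18 = 0.2948.
New average steady-state concentration = baseline ÷ relative clearance = 79.6 / 0.2948 = 270 μmol/L.

270 μmol/L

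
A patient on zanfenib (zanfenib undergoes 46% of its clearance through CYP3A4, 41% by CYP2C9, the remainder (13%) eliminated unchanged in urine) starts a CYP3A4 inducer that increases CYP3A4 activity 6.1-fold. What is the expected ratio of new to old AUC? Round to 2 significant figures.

0.30

The CYP3A4 pathway (46% of clearance) is boosted to 6.1× activity: 0.46 × 6.1 = 2.806.
CYP2C9 (41%) and the residual 13% are unaffected.
CL_new/CL_old = 2.806 + 0.41 + 0.13 = 3.346.
AUC is inversely proportional to clearance, so the fold-change is 1 / 3.346 = 0.30.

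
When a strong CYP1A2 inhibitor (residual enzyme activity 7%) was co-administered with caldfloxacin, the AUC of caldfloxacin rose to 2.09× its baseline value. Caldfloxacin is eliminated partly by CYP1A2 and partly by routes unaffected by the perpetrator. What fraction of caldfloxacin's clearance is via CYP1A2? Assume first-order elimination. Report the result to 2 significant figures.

Let fm be the CYP1A2 fraction. New clearance relative to baseline = fm × 0.07 + (1 − fm).
AUC ratio = 1 / (new CL fraction), so new CL fraction = 1 / 2.09 = 0.4785.
fm × 0.07 + 1 − fm = 0.4785  ⇒  fm × (0.07 − 1) = −0.5215  ⇒  fm = 0.56.

0.56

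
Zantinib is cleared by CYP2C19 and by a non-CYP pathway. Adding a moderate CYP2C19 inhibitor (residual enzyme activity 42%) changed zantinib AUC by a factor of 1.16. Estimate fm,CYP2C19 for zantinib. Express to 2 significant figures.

0.24

Call the CYP2C19 fraction fm. After the interaction, CL_new/CL_old = fm × 0.42 + (1 − fm).
AUC ratio = 1 / (new CL fraction), so new CL fraction = 1 / 1.16 = 0.8621.
fm × 0.42 + 1 − fm = 0.8621  ⇒  fm × (0.42 − 1) = −0.1379  ⇒  fm = 0.24.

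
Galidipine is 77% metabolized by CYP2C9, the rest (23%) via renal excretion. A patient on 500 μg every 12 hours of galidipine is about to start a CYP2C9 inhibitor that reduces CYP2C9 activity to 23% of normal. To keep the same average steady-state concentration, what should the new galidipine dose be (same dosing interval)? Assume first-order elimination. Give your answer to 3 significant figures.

204 μg

The CYP2C9 pathway (77% of clearance) is reduced to 0.23× activity: 0.77 × 0.23 = 0.1771.
Non-CYP routes (23%) are unchanged.
Relative clearance = 0.1771 + 0.23 = 0.4071.
To maintain the same steady-state level, dose must scale with clearance: new dose = 500 × 0.4071 = 204 μg.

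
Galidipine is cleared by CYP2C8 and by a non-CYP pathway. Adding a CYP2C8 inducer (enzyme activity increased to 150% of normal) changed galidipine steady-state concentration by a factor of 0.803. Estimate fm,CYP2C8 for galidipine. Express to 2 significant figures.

CL'/CL = 1 / 0.803 = 1.245
1.5·fm + (1 − fm) = 1.245
fm = (1.245 − 1) / (1.5 − 1) = 0.49

0.49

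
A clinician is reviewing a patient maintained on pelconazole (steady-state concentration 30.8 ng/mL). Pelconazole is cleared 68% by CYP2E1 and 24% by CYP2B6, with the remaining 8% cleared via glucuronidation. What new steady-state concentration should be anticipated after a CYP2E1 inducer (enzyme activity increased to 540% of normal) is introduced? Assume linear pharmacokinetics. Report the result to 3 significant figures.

7.72 ng/mL

The CYP2E1 pathway (68% of clearance) rises to 5.4× activity: 0.68 × 5.4 = 3.672.
CYP2B6 (24%) and the residual 8% are unaffected.
Relative clearance = 3.672 + 0.24 + 0.08 = 3.992.
Steady-state concentration ∝ 1/CL, so new value = 30.8 / 3.992 = 7.72 ng/mL.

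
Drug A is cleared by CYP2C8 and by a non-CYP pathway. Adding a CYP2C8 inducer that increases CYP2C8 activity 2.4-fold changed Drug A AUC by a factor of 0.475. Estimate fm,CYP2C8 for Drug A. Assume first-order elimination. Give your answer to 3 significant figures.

0.789

Call the CYP2C8 fraction fm. After the interaction, CL_new/CL_old = fm × 2.4 + (1 − fm).
AUC ratio = 1 / (new CL fraction), so new CL fraction = 1 / 0.475 = 2.105.
fm × 2.4 + 1 − fm = 2.105  ⇒  fm × (2.4 − 1) = 1.105  ⇒  fm = 0.789.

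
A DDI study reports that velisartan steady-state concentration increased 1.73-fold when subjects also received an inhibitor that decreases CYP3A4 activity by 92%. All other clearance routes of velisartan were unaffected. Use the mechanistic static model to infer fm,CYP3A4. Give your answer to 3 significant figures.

0.459

Let fm be the CYP3A4 fraction. New clearance relative to baseline = fm × 0.08 + (1 − fm).
Steady-state concentration ratio = 1 / (new CL fraction), so new CL fraction = 1 / 1.73 = 0.578.
fm × 0.08 + 1 − fm = 0.578  ⇒  fm × (0.08 − 1) = −0.422  ⇒  fm = 0.459.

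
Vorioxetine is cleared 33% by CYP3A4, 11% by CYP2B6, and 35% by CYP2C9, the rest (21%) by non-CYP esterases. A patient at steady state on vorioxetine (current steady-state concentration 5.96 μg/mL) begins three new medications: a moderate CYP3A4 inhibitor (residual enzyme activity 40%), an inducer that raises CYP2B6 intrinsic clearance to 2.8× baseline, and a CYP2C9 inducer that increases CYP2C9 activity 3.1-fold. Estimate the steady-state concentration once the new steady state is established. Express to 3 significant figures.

The CYP3A4 pathway (33% of clearance) drops to 0.4× activity: 0.33 × 0.4 = 0.132.
The CYP2B6 pathway (11% of clearance) increases to 2.8× activity: 0.11 × 2.8 = 0.308.
The CYP2C9 pathway (35% of clearance) increases to 3.1× activity: 0.35 × 3.1 = 1.085.
Non-CYP routes (21%) are unchanged.
New clearance relative to baseline: 0.132 + 0.308 + 1.085 + 0.21 = 1.735.
New steady-state concentration = 5.96 / 1.735 = 3.44 μg/mL (concentration scales inversely with clearance).

3.44 μg/mL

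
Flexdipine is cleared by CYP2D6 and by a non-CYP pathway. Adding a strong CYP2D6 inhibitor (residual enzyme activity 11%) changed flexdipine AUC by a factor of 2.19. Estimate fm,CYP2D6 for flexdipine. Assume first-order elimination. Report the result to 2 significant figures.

0.61

Write x for the fraction cleared via CYP2D6. The observed AUC change means clearance fell to 1/2.19 = 0.4566 of baseline.
Setting x·0.11 + (1 − x) = 0.4566 and solving: x = (0.4566 − 1)/(0.11 − 1) = 0.61.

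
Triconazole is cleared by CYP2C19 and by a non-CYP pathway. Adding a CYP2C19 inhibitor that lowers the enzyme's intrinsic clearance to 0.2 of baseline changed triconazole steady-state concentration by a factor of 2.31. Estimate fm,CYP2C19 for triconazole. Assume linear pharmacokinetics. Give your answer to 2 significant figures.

0.71

CL'/CL = 1 / 2.31 = 0.4329
0.2·fm + (1 − fm) = 0.4329
fm = (0.4329 − 1) / (0.2 − 1) = 0.71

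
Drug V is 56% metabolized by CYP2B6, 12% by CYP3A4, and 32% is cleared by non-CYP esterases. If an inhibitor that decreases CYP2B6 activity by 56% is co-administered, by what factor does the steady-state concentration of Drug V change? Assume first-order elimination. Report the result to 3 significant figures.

The CYP2B6 pathway (56% of clearance) falls to 0.44× activity: 0.56 × 0.44 = 0.2464.
CYP3A4 (12%) and the residual 32% are unaffected.
New clearance relative to baseline: 0.2464 + 0.12 + 0.32 = 0.6864.
Steady-state concentration ratio = CL_old/CL_new = 1 / 0.6864 = 1.46.

1.46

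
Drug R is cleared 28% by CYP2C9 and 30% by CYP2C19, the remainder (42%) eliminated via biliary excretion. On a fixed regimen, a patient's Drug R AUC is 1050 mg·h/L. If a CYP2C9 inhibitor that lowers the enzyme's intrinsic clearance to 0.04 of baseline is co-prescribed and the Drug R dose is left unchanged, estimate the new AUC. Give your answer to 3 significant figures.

1.44 × 10³ mg·h/L

CYP2C9: 0.28 × 0.04 = 0.0112
CYP2C19: 0.3 (unchanged)
Other: 0.42 (unchanged)
CL_new/CL_old = 0.0112 + 0.3 + 0.42 = 0.7312.
AUC ∝ 1/CL, so new value = 1050 / 0.7312 = 1.44 × 10³ mg·h/L.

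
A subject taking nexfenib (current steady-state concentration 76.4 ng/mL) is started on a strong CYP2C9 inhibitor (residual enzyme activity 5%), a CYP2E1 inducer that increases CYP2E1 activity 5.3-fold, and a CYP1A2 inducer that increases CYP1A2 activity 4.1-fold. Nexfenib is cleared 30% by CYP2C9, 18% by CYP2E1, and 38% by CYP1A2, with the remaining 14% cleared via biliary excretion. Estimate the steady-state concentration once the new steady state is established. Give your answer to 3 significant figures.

28.6 ng/mL

CYP2C9: 0.3 × 0.05 = 0.015
CYP2E1: 0.18 × 5.3 = 0.954
CYP1A2: 0.38 × 4.1 = 1.558
Other: 0.14 (unchanged)
New clearance relative to baseline: 0.015 + 0.954 + 1.558 + 0.14 = 2.667.
Steady-state concentration ∝ 1/CL: new value = 76.4 / 2.667 = 28.6 ng/mL.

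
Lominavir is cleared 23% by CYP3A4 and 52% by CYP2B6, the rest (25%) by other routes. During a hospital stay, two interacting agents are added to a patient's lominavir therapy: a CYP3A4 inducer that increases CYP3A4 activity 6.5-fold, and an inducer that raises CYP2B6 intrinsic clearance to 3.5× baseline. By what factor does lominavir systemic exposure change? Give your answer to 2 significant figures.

The CYP3A4 pathway (23% of clearance) increases to 6.5× activity: 0.23 × 6.5 = 1.495.
The CYP2B6 pathway (52% of clearance) increases to 3.5× activity: 0.52 × 3.5 = 1.82.
Non-CYP routes (25%) are unchanged.
Relative clearance = 1.495 + 1.82 + 0.25 = 3.565.
Systemic exposure ∝ 1/CL: fold-change = 1 / 3.565 = 0.28.

0.28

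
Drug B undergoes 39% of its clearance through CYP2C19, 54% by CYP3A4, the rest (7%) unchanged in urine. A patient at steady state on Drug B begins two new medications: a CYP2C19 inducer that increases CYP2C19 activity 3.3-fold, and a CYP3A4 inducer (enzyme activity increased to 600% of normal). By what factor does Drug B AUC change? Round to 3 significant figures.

0.218

The CYP2C19 pathway (39% of clearance) increases to 3.3× activity: 0.39 × 3.3 = 1.287.
The CYP3A4 pathway (54% of clearance) rises to 6× activity: 0.54 × 6 = 3.24.
The remaining 7% of clearance is unaffected.
CL_new/CL_old = 1.287 + 3.24 + 0.07 = 4.597.
Because AUC varies inversely with clearance, the combined effect is 1 / 4.597 = 0.218.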